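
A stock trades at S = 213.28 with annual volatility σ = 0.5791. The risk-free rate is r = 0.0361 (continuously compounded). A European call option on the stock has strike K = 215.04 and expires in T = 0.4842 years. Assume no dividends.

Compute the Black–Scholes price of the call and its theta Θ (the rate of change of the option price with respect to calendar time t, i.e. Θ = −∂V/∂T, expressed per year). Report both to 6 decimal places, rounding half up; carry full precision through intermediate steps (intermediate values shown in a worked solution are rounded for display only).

σ√T = 0.5791·√0.4842 = 0.402964
d₁ = (ln(S/K) + (r+σ²/2)T) / (σ√T) = (ln(213.28/215.04) + (0.0361+0.5791²/2)·0.4842) / 0.402964 = (-0.008218 + 0.098670) / 0.402964 = 0.224465
d₂ = d₁ − σ√T = 0.224465 − 0.402964 = -0.178499
e^{−rT} = e^{−0.0361·0.4842} = 0.982672
N(d₁) = 0.588802,  N(d₂) = 0.429166
Call price V = S·N(d₁) − K·e^{−rT}·N(d₂) = 125.579754 − 90.688655 = 34.891099
φ(d₁) = (1/√(2π))·e^{−d₁²/2} = 0.389018
Θ = −S·φ(d₁)·σ/(2√T) − r·K·e^{−rT}·N(d₂) = −34.524747 − 3.273860 = -37.798607

price = 34.891099
Θ = -37.798607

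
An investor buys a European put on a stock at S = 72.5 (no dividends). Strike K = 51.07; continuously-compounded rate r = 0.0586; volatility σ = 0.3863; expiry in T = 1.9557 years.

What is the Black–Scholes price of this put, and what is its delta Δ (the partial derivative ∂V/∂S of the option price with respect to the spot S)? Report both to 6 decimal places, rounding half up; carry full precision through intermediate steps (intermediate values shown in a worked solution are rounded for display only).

price = 3.275415
Δ = -0.129059

σ√T = 0.3863·√1.9557 = 0.540226
d₁ = (ln(S/K) + (r+σ²/2)T) / (σ√T) = (ln(72.5/51.07) + (0.0586+0.3863²/2)·1.9557) / 0.540226 = (0.350389 + 0.260526) / 0.540226 = 1.130851
d₂ = d₁ − σ√T = 1.130851 − 0.540226 = 0.590625
e^{−rT} = e^{−0.0586·1.9557} = 0.891719
N(−d₁) = 0.129059,  N(−d₂) = 0.277386
Put price V = K·e^{−rT}·N(−d₂) − S·N(−d₁) = 12.632184 − 9.356769 = 3.275415
Δ = −N(−d₁) = -0.129059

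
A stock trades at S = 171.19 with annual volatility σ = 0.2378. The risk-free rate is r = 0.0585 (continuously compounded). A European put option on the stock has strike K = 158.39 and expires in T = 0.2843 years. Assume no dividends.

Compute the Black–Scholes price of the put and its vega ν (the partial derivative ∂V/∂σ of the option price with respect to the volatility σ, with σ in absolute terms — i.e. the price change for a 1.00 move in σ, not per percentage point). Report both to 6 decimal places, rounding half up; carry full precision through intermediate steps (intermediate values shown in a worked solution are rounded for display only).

price = 2.740627
ν = 26.284067

σ√T = 0.2378·√0.2843 = 0.126794
d₁ = (ln(S/K) + (r+σ²/2)T) / (σ√T) = (ln(171.19/158.39) + (0.0585+0.2378²/2)·0.2843) / 0.126794 = (0.077714 + 0.024670) / 0.126794 = 0.807477
d₂ = d₁ − σ√T = 0.807477 − 0.126794 = 0.680683
e^{−rT} = e^{−0.0585·0.2843} = 0.983506
N(−d₁) = 0.209696,  N(−d₂) = 0.248036
Put price V = K·e^{−rT}·N(−d₂) − S·N(−d₁) = 38.638438 − 35.897810 = 2.740627
φ(d₁) = (1/√(2π))·e^{−d₁²/2} = 0.287956
ν = S·φ(d₁)·√T = 26.284067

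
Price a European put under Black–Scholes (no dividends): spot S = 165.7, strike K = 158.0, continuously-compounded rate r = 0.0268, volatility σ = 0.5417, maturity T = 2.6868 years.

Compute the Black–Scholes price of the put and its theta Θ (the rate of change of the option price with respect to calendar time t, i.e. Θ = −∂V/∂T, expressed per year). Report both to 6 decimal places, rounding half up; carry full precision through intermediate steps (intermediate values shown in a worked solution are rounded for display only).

price = 44.736458
Θ = -6.790601

σ√T = 0.5417·√2.6868 = 0.887925
d₁ = (ln(S/K) + (r+σ²/2)T) / (σ√T) = (ln(165.7/158.0) + (0.0268+0.5417²/2)·2.6868) / 0.887925 = (0.047584 + 0.466212) / 0.887925 = 0.578648
d₂ = d₁ − σ√T = 0.578648 − 0.887925 = -0.309278
e^{−rT} = e^{−0.0268·2.6868} = 0.930525
N(−d₁) = 0.281413,  N(−d₂) = 0.621445
Put price V = K·e^{−rT}·N(−d₂) − S·N(−d₁) = 91.366673 − 46.630215 = 44.736458
φ(d₁) = (1/√(2π))·e^{−d₁²/2} = 0.337444
Θ = −S·φ(d₁)·σ/(2√T) + r·K·e^{−rT}·N(−d₂) = −9.239228 + 2.448627 = -6.790601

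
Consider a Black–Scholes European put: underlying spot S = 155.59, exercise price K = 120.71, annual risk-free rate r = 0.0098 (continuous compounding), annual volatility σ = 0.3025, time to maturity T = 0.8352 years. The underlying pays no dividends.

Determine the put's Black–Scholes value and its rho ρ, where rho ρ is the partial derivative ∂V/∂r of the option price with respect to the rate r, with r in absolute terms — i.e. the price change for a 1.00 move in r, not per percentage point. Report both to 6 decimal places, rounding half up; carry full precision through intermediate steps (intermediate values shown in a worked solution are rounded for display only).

price = 3.448253
ρ = -20.908607

σ√T = 0.3025·√0.8352 = 0.276453
d₁ = (ln(S/K) + (r+σ²/2)T) / (σ√T) = (ln(155.59/120.71) + (0.0098+0.3025²/2)·0.8352) / 0.276453 = (0.253833 + 0.046398) / 0.276453 = 1.086014
d₂ = d₁ − σ√T = 1.086014 − 0.276453 = 0.809561
e^{−rT} = e^{−0.0098·0.8352} = 0.991848
N(−d₁) = 0.138736,  N(−d₂) = 0.209096
Put price V = K·e^{−rT}·N(−d₂) − S·N(−d₁) = 25.034252 − 21.585998 = 3.448253
ρ = −K·T·e^{−rT}·N(−d₂) = -20.908607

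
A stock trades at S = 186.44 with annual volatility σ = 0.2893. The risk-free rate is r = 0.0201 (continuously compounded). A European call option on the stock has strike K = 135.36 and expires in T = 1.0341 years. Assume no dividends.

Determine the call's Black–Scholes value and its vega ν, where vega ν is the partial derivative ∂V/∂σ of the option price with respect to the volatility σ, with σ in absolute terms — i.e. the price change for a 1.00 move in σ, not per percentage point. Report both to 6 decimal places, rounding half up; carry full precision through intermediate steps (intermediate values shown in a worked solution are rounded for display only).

price = 56.665167
ν = 32.234620

σ√T = 0.2893·√1.0341 = 0.294191
d₁ = (ln(S/K) + (r+σ²/2)T) / (σ√T) = (ln(186.44/135.36) + (0.0201+0.2893²/2)·1.0341) / 0.294191 = (0.320172 + 0.064060) / 0.294191 = 1.306059
d₂ = d₁ − σ√T = 1.306059 − 0.294191 = 1.011868
e^{−rT} = e^{−0.0201·1.0341} = 0.979429
N(d₁) = 0.904234,  N(d₂) = 0.844199
Call price V = S·N(d₁) − K·e^{−rT}·N(d₂) = 168.585355 − 111.920189 = 56.665167
φ(d₁) = (1/√(2π))·e^{−d₁²/2} = 0.170021
ν = S·φ(d₁)·√T = 32.234620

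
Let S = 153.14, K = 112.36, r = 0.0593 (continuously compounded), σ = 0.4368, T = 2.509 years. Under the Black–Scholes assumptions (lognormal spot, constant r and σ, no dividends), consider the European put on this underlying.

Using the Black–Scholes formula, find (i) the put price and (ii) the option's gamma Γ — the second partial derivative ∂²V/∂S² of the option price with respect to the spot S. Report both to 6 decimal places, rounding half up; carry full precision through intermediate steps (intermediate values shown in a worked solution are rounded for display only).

σ√T = 0.4368·√2.509 = 0.691883
d₁ = (ln(S/K) + (r+σ²/2)T) / (σ√T) = (ln(153.14/112.36) + (0.0593+0.4368²/2)·2.509) / 0.691883 = (0.309645 + 0.388135) / 0.691883 = 1.008522
d₂ = d₁ − σ√T = 1.008522 − 0.691883 = 0.316638
e^{−rT} = e^{−0.0593·2.509} = 0.861755
N(−d₁) = 0.156602,  N(−d₂) = 0.375759
Put price V = K·e^{−rT}·N(−d₂) − S·N(−d₁) = 36.383560 − 23.982030 = 12.401530
φ(d₁) = (1/√(2π))·e^{−d₁²/2} = 0.239909
Γ = φ(d₁) / (S·σ·√T) = 0.002264

price = 12.401530
Γ = 0.002264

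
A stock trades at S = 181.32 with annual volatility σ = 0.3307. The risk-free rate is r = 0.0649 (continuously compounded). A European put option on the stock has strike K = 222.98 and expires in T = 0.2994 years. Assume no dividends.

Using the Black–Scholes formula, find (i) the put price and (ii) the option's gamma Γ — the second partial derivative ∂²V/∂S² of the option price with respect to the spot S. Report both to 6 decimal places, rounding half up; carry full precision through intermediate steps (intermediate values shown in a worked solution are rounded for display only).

σ√T = 0.3307·√0.2994 = 0.180951
d₁ = (ln(S/K) + (r+σ²/2)T) / (σ√T) = (ln(181.32/222.98) + (0.0649+0.3307²/2)·0.2994) / 0.180951 = (-0.206819 + 0.035803) / 0.180951 = -0.945098
d₂ = d₁ − σ√T = -0.945098 − 0.180951 = -1.126048
e^{−rT} = e^{−0.0649·0.2994} = 0.980757
N(−d₁) = 0.827696,  N(−d₂) = 0.869927
Put price V = K·e^{−rT}·N(−d₂) − S·N(−d₁) = 190.243645 − 150.077750 = 40.165895
φ(d₁) = (1/√(2π))·e^{−d₁²/2} = 0.255242
Γ = φ(d₁) / (S·σ·√T) = 0.007779

price = 40.165895
Γ = 0.007779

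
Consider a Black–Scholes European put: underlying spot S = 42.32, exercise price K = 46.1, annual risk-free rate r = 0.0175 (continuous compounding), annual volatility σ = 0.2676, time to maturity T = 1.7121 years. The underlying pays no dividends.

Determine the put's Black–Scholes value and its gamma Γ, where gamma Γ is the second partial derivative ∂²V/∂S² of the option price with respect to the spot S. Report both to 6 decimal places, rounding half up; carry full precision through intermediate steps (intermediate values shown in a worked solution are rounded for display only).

σ√T = 0.2676·√1.7121 = 0.350147
d₁ = (ln(S/K) + (r+σ²/2)T) / (σ√T) = (ln(42.32/46.1) + (0.0175+0.2676²/2)·1.7121) / 0.350147 = (-0.085553 + 0.091263) / 0.350147 = 0.016308
d₂ = d₁ − σ√T = 0.016308 − 0.350147 = -0.333839
e^{−rT} = e^{−0.0175·1.7121} = 0.970483
N(−d₁) = 0.493494,  N(−d₂) = 0.630750
Put price V = K·e^{−rT}·N(−d₂) − S·N(−d₁) = 28.219266 − 20.884684 = 7.334582
φ(d₁) = (1/√(2π))·e^{−d₁²/2} = 0.398889
Γ = φ(d₁) / (S·σ·√T) = 0.026919

price = 7.334582
Γ = 0.026919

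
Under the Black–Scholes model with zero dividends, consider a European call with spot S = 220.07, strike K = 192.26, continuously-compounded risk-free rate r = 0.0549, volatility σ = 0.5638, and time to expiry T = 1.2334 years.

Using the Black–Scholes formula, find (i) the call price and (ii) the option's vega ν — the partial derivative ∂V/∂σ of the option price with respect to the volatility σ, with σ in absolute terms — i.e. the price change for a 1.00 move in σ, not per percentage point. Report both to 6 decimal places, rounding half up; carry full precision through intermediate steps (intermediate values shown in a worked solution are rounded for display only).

σ√T = 0.5638·√1.2334 = 0.626148
d₁ = (ln(S/K) + (r+σ²/2)T) / (σ√T) = (ln(220.07/192.26) + (0.0549+0.5638²/2)·1.2334) / 0.626148 = (0.135097 + 0.263744) / 0.626148 = 0.636976
d₂ = d₁ − σ√T = 0.636976 − 0.626148 = 0.010828
e^{−rT} = e^{−0.0549·1.2334} = 0.934528
N(d₁) = 0.737930,  N(d₂) = 0.504320
Call price V = S·N(d₁) − K·e^{−rT}·N(d₂) = 162.396217 − 90.612313 = 71.783904
φ(d₁) = (1/√(2π))·e^{−d₁²/2} = 0.325690
ν = S·φ(d₁)·√T = 79.600876

price = 71.783904
ν = 79.600876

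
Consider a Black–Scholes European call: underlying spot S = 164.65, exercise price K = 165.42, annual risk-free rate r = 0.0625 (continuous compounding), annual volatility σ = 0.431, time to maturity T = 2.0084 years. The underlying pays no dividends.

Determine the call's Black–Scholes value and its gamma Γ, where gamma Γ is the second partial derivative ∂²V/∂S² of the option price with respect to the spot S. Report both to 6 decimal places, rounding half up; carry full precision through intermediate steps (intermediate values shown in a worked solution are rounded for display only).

σ√T = 0.431·√2.0084 = 0.610805
d₁ = (ln(S/K) + (r+σ²/2)T) / (σ√T) = (ln(164.65/165.42) + (0.0625+0.431²/2)·2.0084) / 0.610805 = (-0.004666 + 0.312066) / 0.610805 = 0.503271
d₂ = d₁ − σ√T = 0.503271 − 0.610805 = -0.107533
e^{−rT} = e^{−0.0625·2.0084} = 0.882034
N(d₁) = 0.692613,  N(d₂) = 0.457183
Call price V = S·N(d₁) − K·e^{−rT}·N(d₂) = 114.038771 − 66.705740 = 47.333031
φ(d₁) = (1/√(2π))·e^{−d₁²/2} = 0.351488
Γ = φ(d₁) / (S·σ·√T) = 0.003495

price = 47.333031
Γ = 0.003495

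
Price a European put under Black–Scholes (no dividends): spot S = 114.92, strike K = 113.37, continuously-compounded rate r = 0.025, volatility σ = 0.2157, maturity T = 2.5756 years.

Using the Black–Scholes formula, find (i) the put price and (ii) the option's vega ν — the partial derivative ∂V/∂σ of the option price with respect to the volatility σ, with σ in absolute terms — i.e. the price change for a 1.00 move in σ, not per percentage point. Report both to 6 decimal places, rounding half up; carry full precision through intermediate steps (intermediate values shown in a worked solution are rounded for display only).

σ√T = 0.2157·√2.5756 = 0.346170
d₁ = (ln(S/K) + (r+σ²/2)T) / (σ√T) = (ln(114.92/113.37) + (0.025+0.2157²/2)·2.5756) / 0.346170 = (0.013579 + 0.124307) / 0.346170 = 0.398320
d₂ = d₁ − σ√T = 0.398320 − 0.346170 = 0.052150
e^{−rT} = e^{−0.025·2.5756} = 0.937639
N(−d₁) = 0.345197,  N(−d₂) = 0.479205
Put price V = K·e^{−rT}·N(−d₂) − S·N(−d₁) = 50.939543 − 39.670078 = 11.269465
φ(d₁) = (1/√(2π))·e^{−d₁²/2} = 0.368517
ν = S·φ(d₁)·√T = 67.966147

price = 11.269465
ν = 67.966147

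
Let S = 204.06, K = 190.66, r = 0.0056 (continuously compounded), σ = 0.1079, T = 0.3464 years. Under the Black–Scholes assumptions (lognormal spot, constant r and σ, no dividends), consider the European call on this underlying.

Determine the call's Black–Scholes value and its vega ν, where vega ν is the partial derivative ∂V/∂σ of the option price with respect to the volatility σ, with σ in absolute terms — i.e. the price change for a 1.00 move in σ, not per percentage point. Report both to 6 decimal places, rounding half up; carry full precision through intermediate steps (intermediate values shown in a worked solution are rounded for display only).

σ√T = 0.1079·√0.3464 = 0.063505
d₁ = (ln(S/K) + (r+σ²/2)T) / (σ√T) = (ln(204.06/190.66) + (0.0056+0.1079²/2)·0.3464) / 0.063505 = (0.067922 + 0.003956) / 0.063505 = 1.131851
d₂ = d₁ − σ√T = 1.131851 − 0.063505 = 1.068346
e^{−rT} = e^{−0.0056·0.3464} = 0.998062
N(d₁) = 0.871152,  N(d₂) = 0.857318
Call price V = S·N(d₁) − K·e^{−rT}·N(d₂) = 177.767187 − 163.139439 = 14.627748
φ(d₁) = (1/√(2π))·e^{−d₁²/2} = 0.210245
ν = S·φ(d₁)·√T = 25.250630

price = 14.627748
ν = 25.250630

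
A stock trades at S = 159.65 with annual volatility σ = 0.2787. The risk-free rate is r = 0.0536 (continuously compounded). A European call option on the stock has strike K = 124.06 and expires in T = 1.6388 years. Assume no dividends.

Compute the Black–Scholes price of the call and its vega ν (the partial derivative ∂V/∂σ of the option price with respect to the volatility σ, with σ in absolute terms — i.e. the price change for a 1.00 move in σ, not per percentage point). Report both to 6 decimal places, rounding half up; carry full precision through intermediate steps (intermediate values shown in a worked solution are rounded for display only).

σ√T = 0.2787·√1.6388 = 0.356780
d₁ = (ln(S/K) + (r+σ²/2)T) / (σ√T) = (ln(159.65/124.06) + (0.0536+0.2787²/2)·1.6388) / 0.356780 = (0.252219 + 0.151486) / 0.356780 = 1.131523
d₂ = d₁ − σ√T = 1.131523 − 0.356780 = 0.774743
e^{−rT} = e^{−0.0536·1.6388} = 0.915908
N(d₁) = 0.871082,  N(d₂) = 0.780754
Call price V = S·N(d₁) − K·e^{−rT}·N(d₂) = 139.068304 − 88.715159 = 50.353145
φ(d₁) = (1/√(2π))·e^{−d₁²/2} = 0.210323
ν = S·φ(d₁)·√T = 42.985200

price = 50.353145
ν = 42.985200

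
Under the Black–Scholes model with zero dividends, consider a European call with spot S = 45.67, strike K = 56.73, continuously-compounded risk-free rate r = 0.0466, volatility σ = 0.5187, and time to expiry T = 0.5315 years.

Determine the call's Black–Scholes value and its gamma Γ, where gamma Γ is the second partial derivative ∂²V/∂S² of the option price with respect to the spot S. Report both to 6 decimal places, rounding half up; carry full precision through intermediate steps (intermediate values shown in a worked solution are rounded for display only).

σ√T = 0.5187·√0.5315 = 0.378153
d₁ = (ln(S/K) + (r+σ²/2)T) / (σ√T) = (ln(45.67/56.73) + (0.0466+0.5187²/2)·0.5315) / 0.378153 = (-0.216862 + 0.096268) / 0.378153 = -0.318902
d₂ = d₁ − σ√T = -0.318902 − 0.378153 = -0.697055
e^{−rT} = e^{−0.0466·0.5315} = 0.975536
N(d₁) = 0.374901,  N(d₂) = 0.242884
Call price V = S·N(d₁) − K·e^{−rT}·N(d₂) = 17.121709 − 13.441741 = 3.679968
φ(d₁) = (1/√(2π))·e^{−d₁²/2} = 0.379164
Γ = φ(d₁) / (S·σ·√T) = 0.021955

price = 3.679968
Γ = 0.021955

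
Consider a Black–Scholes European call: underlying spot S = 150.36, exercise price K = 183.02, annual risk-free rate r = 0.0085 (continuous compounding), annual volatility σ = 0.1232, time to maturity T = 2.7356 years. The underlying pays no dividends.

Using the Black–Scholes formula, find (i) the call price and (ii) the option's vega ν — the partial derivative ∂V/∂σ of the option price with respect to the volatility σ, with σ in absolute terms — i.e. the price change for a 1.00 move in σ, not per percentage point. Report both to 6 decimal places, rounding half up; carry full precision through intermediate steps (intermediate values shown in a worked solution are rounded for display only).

σ√T = 0.1232·√2.7356 = 0.203768
d₁ = (ln(S/K) + (r+σ²/2)T) / (σ√T) = (ln(150.36/183.02) + (0.0085+0.1232²/2)·2.7356) / 0.203768 = (-0.196563 + 0.044013) / 0.203768 = -0.748642
d₂ = d₁ − σ√T = -0.748642 − 0.203768 = -0.952410
e^{−rT} = e^{−0.0085·2.7356} = 0.977016
N(d₁) = 0.227037,  N(d₂) = 0.170444
Call price V = S·N(d₁) − K·e^{−rT}·N(d₂) = 34.137214 − 30.477753 = 3.659461
φ(d₁) = (1/√(2π))·e^{−d₁²/2} = 0.301444
ν = S·φ(d₁)·√T = 74.966169

price = 3.659461
ν = 74.966169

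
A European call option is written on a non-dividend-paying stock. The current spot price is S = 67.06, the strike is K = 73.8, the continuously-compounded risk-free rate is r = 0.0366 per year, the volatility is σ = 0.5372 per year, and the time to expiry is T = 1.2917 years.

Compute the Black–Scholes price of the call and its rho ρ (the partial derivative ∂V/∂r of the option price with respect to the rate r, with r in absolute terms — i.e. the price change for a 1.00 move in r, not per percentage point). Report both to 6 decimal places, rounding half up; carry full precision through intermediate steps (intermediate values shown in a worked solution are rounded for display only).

σ√T = 0.5372·√1.2917 = 0.610544
d₁ = (ln(S/K) + (r+σ²/2)T) / (σ√T) = (ln(67.06/73.8) + (0.0366+0.5372²/2)·1.2917) / 0.610544 = (-0.095771 + 0.233658) / 0.610544 = 0.225843
d₂ = d₁ − σ√T = 0.225843 − 0.610544 = -0.384701
e^{−rT} = e^{−0.0366·1.2917} = 0.953824
N(d₁) = 0.589338,  N(d₂) = 0.350230
Call price V = S·N(d₁) − K·e^{−rT}·N(d₂) = 39.521024 − 24.653432 = 14.867592
ρ = K·T·e^{−rT}·N(d₂) = 31.844838

price = 14.867592
ρ = 31.844838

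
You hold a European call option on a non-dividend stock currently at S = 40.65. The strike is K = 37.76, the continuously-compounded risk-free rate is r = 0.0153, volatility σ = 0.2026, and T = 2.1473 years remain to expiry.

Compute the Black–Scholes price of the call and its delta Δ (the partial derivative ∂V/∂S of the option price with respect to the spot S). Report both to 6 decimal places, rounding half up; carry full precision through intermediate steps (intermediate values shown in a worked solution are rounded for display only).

price = 6.897631
Δ = 0.694102

σ√T = 0.2026·√2.1473 = 0.296883
d₁ = (ln(S/K) + (r+σ²/2)T) / (σ√T) = (ln(40.65/37.76) + (0.0153+0.2026²/2)·2.1473) / 0.296883 = (0.073748 + 0.076924) / 0.296883 = 0.507513
d₂ = d₁ − σ√T = 0.507513 − 0.296883 = 0.210629
e^{−rT} = e^{−0.0153·2.1473} = 0.967680
N(d₁) = 0.694102,  N(d₂) = 0.583412
Call price V = S·N(d₁) − K·e^{−rT}·N(d₂) = 28.215263 − 21.317632 = 6.897631
Δ = N(d₁) = 0.694102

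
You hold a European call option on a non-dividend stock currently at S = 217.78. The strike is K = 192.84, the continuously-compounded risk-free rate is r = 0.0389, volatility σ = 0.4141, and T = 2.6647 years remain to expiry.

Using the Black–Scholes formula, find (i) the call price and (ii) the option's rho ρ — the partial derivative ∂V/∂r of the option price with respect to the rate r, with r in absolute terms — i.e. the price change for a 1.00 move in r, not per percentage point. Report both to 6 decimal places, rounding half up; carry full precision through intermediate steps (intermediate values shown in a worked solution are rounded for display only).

price = 76.512155
ρ = 230.759899

σ√T = 0.4141·√2.6647 = 0.675973
d₁ = (ln(S/K) + (r+σ²/2)T) / (σ√T) = (ln(217.78/192.84) + (0.0389+0.4141²/2)·2.6647) / 0.675973 = (0.121625 + 0.332127) / 0.675973 = 0.671256
d₂ = d₁ − σ√T = 0.671256 − 0.675973 = -0.004717
e^{−rT} = e^{−0.0389·2.6647} = 0.901535
N(d₁) = 0.748971,  N(d₂) = 0.498118
Call price V = S·N(d₁) − K·e^{−rT}·N(d₂) = 163.110983 − 86.598829 = 76.512155
ρ = K·T·e^{−rT}·N(d₂) = 230.759899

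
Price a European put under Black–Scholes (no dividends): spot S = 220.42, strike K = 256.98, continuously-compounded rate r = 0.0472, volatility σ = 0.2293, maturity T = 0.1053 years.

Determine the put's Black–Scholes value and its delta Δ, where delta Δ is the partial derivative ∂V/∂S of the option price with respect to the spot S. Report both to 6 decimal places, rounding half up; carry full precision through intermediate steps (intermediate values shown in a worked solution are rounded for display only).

price = 35.437592
Δ = -0.974912

σ√T = 0.2293·√0.1053 = 0.074408
d₁ = (ln(S/K) + (r+σ²/2)T) / (σ√T) = (ln(220.42/256.98) + (0.0472+0.2293²/2)·0.1053) / 0.074408 = (-0.153463 + 0.007738) / 0.074408 = -1.958465
d₂ = d₁ − σ√T = -1.958465 − 0.074408 = -2.032873
e^{−rT} = e^{−0.0472·0.1053} = 0.995042
N(−d₁) = 0.974912,  N(−d₂) = 0.978967
Put price V = K·e^{−rT}·N(−d₂) − S·N(−d₁) = 250.327758 − 214.890166 = 35.437592
Δ = −N(−d₁) = -0.974912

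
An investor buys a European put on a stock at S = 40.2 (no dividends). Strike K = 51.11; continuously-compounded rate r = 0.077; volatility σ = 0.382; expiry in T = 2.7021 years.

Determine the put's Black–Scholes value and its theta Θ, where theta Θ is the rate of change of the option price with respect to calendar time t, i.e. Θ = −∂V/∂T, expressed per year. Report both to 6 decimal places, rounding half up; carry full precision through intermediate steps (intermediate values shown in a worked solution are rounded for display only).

price = 10.736152
Θ = 0.253259

σ√T = 0.382·√2.7021 = 0.627934
d₁ = (ln(S/K) + (r+σ²/2)T) / (σ√T) = (ln(40.2/51.11) + (0.077+0.382²/2)·2.7021) / 0.627934 = (-0.240113 + 0.405212) / 0.627934 = 0.262924
d₂ = d₁ − σ√T = 0.262924 − 0.627934 = -0.365010
e^{−rT} = e^{−0.077·2.7021} = 0.812157
N(−d₁) = 0.396304,  N(−d₂) = 0.642448
Put price V = K·e^{−rT}·N(−d₂) − S·N(−d₁) = 26.667591 − 15.931439 = 10.736152
φ(d₁) = (1/√(2π))·e^{−d₁²/2} = 0.385389
Θ = −S·φ(d₁)·σ/(2√T) + r·K·e^{−rT}·N(−d₂) = −1.800145 + 2.053404 = 0.253259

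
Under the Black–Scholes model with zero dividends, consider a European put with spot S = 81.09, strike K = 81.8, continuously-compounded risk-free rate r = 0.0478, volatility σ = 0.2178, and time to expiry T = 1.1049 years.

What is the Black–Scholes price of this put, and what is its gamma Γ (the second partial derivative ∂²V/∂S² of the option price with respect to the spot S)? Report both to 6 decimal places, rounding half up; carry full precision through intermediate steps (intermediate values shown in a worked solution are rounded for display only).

σ√T = 0.2178·√1.1049 = 0.228939
d₁ = (ln(S/K) + (r+σ²/2)T) / (σ√T) = (ln(81.09/81.8) + (0.0478+0.2178²/2)·1.1049) / 0.228939 = (-0.008718 + 0.079021) / 0.228939 = 0.307083
d₂ = d₁ − σ√T = 0.307083 − 0.228939 = 0.078144
e^{−rT} = e^{−0.0478·1.1049} = 0.948556
N(−d₁) = 0.379390,  N(−d₂) = 0.468857
Put price V = K·e^{−rT}·N(−d₂) − S·N(−d₁) = 36.379492 − 30.764756 = 5.614736
φ(d₁) = (1/√(2π))·e^{−d₁²/2} = 0.380569
Γ = φ(d₁) / (S·σ·√T) = 0.020500

price = 5.614736
Γ = 0.020500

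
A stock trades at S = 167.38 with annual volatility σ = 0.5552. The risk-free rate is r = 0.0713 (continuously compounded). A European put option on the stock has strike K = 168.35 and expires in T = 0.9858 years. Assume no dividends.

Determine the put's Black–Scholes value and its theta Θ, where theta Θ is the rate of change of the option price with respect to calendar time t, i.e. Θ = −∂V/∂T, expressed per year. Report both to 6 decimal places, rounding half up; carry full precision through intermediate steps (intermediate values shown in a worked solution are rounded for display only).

price = 30.219506
Θ = -10.985378

σ√T = 0.5552·√0.9858 = 0.551244
d₁ = (ln(S/K) + (r+σ²/2)T) / (σ√T) = (ln(167.38/168.35) + (0.0713+0.5552²/2)·0.9858) / 0.551244 = (-0.005778 + 0.222223) / 0.551244 = 0.392647
d₂ = d₁ − σ√T = 0.392647 − 0.551244 = -0.158597
e^{−rT} = e^{−0.0713·0.9858} = 0.932126
N(−d₁) = 0.347290,  N(−d₂) = 0.563007
Put price V = K·e^{−rT}·N(−d₂) − S·N(−d₁) = 88.348954 − 58.129448 = 30.219506
φ(d₁) = (1/√(2π))·e^{−d₁²/2} = 0.369345
Θ = −S·φ(d₁)·σ/(2√T) + r·K·e^{−rT}·N(−d₂) = −17.284659 + 6.299280 = -10.985378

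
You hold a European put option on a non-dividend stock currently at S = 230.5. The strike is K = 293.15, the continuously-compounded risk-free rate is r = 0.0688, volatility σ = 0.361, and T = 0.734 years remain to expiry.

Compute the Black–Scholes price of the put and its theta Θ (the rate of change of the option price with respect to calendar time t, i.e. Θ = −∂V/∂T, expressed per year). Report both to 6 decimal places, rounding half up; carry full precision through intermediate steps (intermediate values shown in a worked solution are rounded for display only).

σ√T = 0.361·√0.734 = 0.309282
d₁ = (ln(S/K) + (r+σ²/2)T) / (σ√T) = (ln(230.5/293.15) + (0.0688+0.361²/2)·0.734) / 0.309282 = (-0.240434 + 0.098327) / 0.309282 = -0.459472
d₂ = d₁ − σ√T = -0.459472 − 0.309282 = -0.768754
e^{−rT} = e^{−0.0688·0.734} = 0.950755
N(−d₁) = 0.677052,  N(−d₂) = 0.778980
Put price V = K·e^{−rT}·N(−d₂) − S·N(−d₁) = 217.112535 − 156.060557 = 61.051979
φ(d₁) = (1/√(2π))·e^{−d₁²/2} = 0.358977
Θ = −S·φ(d₁)·σ/(2√T) + r·K·e^{−rT}·N(−d₂) = −17.432805 + 14.937342 = -2.495463

price = 61.051979
Θ = -2.495463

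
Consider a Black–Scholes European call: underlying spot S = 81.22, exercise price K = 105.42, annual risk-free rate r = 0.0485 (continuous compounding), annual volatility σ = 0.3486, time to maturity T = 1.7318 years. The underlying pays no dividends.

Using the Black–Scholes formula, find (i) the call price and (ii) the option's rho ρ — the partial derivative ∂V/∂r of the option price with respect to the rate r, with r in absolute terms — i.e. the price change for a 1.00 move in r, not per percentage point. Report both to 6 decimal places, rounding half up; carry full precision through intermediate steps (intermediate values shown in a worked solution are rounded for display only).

σ√T = 0.3486·√1.7318 = 0.458750
d₁ = (ln(S/K) + (r+σ²/2)T) / (σ√T) = (ln(81.22/105.42) + (0.0485+0.3486²/2)·1.7318) / 0.458750 = (-0.260791 + 0.189218) / 0.458750 = -0.156017
d₂ = d₁ − σ√T = -0.156017 − 0.458750 = -0.614767
e^{−rT} = e^{−0.0485·1.7318} = 0.919438
N(d₁) = 0.438010,  N(d₂) = 0.269354
Call price V = S·N(d₁) − K·e^{−rT}·N(d₂) = 35.575167 − 26.107760 = 9.467407
ρ = K·T·e^{−rT}·N(d₂) = 45.213418

price = 9.467407
ρ = 45.213418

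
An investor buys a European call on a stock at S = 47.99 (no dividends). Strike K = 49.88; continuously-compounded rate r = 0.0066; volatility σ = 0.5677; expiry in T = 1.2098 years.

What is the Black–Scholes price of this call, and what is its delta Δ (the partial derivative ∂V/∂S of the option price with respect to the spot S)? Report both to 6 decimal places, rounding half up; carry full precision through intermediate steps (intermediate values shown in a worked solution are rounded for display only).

σ√T = 0.5677·√1.2098 = 0.624418
d₁ = (ln(S/K) + (r+σ²/2)T) / (σ√T) = (ln(47.99/49.88) + (0.0066+0.5677²/2)·1.2098) / 0.624418 = (-0.038627 + 0.202934) / 0.624418 = 0.263135
d₂ = d₁ − σ√T = 0.263135 − 0.624418 = -0.361283
e^{−rT} = e^{−0.0066·1.2098} = 0.992047
N(d₁) = 0.603777,  N(d₂) = 0.358944
Call price V = S·N(d₁) − K·e^{−rT}·N(d₂) = 28.975247 − 17.761729 = 11.213518
Δ = N(d₁) = 0.603777

price = 11.213518
Δ = 0.603777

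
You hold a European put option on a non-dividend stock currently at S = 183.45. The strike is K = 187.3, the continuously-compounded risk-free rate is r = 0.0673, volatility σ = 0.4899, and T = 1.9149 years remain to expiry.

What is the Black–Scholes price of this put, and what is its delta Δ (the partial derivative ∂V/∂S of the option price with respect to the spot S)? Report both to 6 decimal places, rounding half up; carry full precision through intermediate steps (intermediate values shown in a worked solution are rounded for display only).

price = 37.351089
Δ = -0.309093

σ√T = 0.4899·√1.9149 = 0.677923
d₁ = (ln(S/K) + (r+σ²/2)T) / (σ√T) = (ln(183.45/187.3) + (0.0673+0.4899²/2)·1.9149) / 0.677923 = (-0.020769 + 0.358663) / 0.677923 = 0.498424
d₂ = d₁ − σ√T = 0.498424 − 0.677923 = -0.179499
e^{−rT} = e^{−0.0673·1.9149} = 0.879086
N(−d₁) = 0.309093,  N(−d₂) = 0.571227
Put price V = K·e^{−rT}·N(−d₂) − S·N(−d₁) = 94.054124 − 56.703035 = 37.351089
Δ = −N(−d₁) = -0.309093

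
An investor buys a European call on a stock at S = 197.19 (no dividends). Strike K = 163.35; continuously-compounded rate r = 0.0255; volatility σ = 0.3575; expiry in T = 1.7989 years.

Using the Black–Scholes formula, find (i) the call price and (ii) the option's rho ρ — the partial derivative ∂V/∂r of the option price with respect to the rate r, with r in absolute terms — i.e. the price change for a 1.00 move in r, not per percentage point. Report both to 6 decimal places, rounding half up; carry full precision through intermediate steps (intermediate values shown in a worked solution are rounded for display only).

σ√T = 0.3575·√1.7989 = 0.479490
d₁ = (ln(S/K) + (r+σ²/2)T) / (σ√T) = (ln(197.19/163.35) + (0.0255+0.3575²/2)·1.7989) / 0.479490 = (0.188273 + 0.160827) / 0.479490 = 0.728065
d₂ = d₁ − σ√T = 0.728065 − 0.479490 = 0.248575
e^{−rT} = e^{−0.0255·1.7989} = 0.955164
N(d₁) = 0.766713,  N(d₂) = 0.598155
Call price V = S·N(d₁) − K·e^{−rT}·N(d₂) = 151.188155 − 93.327814 = 57.860340
ρ = K·T·e^{−rT}·N(d₂) = 167.887405

price = 57.860340
ρ = 167.887405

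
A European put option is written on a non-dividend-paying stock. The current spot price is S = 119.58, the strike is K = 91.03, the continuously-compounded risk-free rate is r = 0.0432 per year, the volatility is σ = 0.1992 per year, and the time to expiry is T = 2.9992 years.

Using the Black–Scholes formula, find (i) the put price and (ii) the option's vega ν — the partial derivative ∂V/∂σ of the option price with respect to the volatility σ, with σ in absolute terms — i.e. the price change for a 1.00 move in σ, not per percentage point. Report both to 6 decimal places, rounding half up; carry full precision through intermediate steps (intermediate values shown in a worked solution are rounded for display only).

σ√T = 0.1992·√2.9992 = 0.344979
d₁ = (ln(S/K) + (r+σ²/2)T) / (σ√T) = (ln(119.58/91.03) + (0.0432+0.1992²/2)·2.9992) / 0.344979 = (0.272796 + 0.189071) / 0.344979 = 1.338828
d₂ = d₁ − σ√T = 1.338828 − 0.344979 = 0.993850
e^{−rT} = e^{−0.0432·2.9992} = 0.878477
N(−d₁) = 0.090313,  N(−d₂) = 0.160148
Put price V = K·e^{−rT}·N(−d₂) − S·N(−d₁) = 12.806678 − 10.799662 = 2.007016
φ(d₁) = (1/√(2π))·e^{−d₁²/2} = 0.162810
ν = S·φ(d₁)·√T = 33.716563

price = 2.007016
ν = 33.716563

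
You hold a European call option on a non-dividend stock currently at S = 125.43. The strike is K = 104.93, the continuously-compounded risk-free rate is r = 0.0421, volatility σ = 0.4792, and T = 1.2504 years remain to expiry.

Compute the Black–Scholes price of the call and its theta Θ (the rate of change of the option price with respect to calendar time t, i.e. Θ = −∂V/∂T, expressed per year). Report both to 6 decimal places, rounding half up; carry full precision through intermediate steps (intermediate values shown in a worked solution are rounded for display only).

price = 38.815875
Θ = -10.764256

σ√T = 0.4792·√1.2504 = 0.535848
d₁ = (ln(S/K) + (r+σ²/2)T) / (σ√T) = (ln(125.43/104.93) + (0.0421+0.4792²/2)·1.2504) / 0.535848 = (0.178454 + 0.196208) / 0.535848 = 0.699196
d₂ = d₁ − σ√T = 0.699196 − 0.535848 = 0.163348
e^{−rT} = e^{−0.0421·1.2504} = 0.948720
N(d₁) = 0.757785,  N(d₂) = 0.564878
Call price V = S·N(d₁) − K·e^{−rT}·N(d₂) = 95.049004 − 56.233128 = 38.815875
φ(d₁) = (1/√(2π))·e^{−d₁²/2} = 0.312430
Θ = −S·φ(d₁)·σ/(2√T) − r·K·e^{−rT}·N(d₂) = −8.396841 − 2.367415 = -10.764256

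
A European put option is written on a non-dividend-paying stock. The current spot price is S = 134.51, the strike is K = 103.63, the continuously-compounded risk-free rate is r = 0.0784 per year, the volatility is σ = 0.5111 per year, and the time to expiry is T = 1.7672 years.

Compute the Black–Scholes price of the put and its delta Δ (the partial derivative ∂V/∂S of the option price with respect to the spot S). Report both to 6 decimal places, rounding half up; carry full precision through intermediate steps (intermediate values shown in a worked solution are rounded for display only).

σ√T = 0.5111·√1.7672 = 0.679436
d₁ = (ln(S/K) + (r+σ²/2)T) / (σ√T) = (ln(134.51/103.63) + (0.0784+0.5111²/2)·1.7672) / 0.679436 = (0.260812 + 0.369365) / 0.679436 = 0.927500
d₂ = d₁ − σ√T = 0.927500 − 0.679436 = 0.248063
e^{−rT} = e^{−0.0784·1.7672} = 0.870621
N(−d₁) = 0.176834,  N(−d₂) = 0.402043
Put price V = K·e^{−rT}·N(−d₂) − S·N(−d₁) = 36.273276 − 23.785882 = 12.487394
Δ = −N(−d₁) = -0.176834

price = 12.487394
Δ = -0.176834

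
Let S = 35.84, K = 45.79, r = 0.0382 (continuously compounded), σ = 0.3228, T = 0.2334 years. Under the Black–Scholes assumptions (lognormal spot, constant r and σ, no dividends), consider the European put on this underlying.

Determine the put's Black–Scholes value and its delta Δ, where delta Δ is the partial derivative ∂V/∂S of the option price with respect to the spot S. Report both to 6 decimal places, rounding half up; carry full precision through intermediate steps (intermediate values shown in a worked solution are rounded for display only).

σ√T = 0.3228·√0.2334 = 0.155949
d₁ = (ln(S/K) + (r+σ²/2)T) / (σ√T) = (ln(35.84/45.79) + (0.0382+0.3228²/2)·0.2334) / 0.155949 = (-0.245001 + 0.021076) / 0.155949 = -1.435882
d₂ = d₁ − σ√T = -1.435882 − 0.155949 = -1.591832
e^{−rT} = e^{−0.0382·0.2334} = 0.991124
N(−d₁) = 0.924482,  N(−d₂) = 0.944289
Put price V = K·e^{−rT}·N(−d₂) − S·N(−d₁) = 42.855183 − 33.133439 = 9.721744
Δ = −N(−d₁) = -0.924482

price = 9.721744
Δ = -0.924482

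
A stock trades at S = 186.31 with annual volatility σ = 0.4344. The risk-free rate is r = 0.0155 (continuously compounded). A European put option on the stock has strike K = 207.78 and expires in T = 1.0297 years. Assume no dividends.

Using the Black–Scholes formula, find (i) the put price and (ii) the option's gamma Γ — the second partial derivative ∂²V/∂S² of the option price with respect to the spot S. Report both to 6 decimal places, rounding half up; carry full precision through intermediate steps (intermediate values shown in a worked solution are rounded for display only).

σ√T = 0.4344·√1.0297 = 0.440804
d₁ = (ln(S/K) + (r+σ²/2)T) / (σ√T) = (ln(186.31/207.78) + (0.0155+0.4344²/2)·1.0297) / 0.440804 = (-0.109068 + 0.113114) / 0.440804 = 0.009180
d₂ = d₁ − σ√T = 0.009180 − 0.440804 = -0.431624
e^{−rT} = e^{−0.0155·1.0297} = 0.984166
N(−d₁) = 0.496338,  N(−d₂) = 0.666993
Put price V = K·e^{−rT}·N(−d₂) − S·N(−d₁) = 136.393384 − 92.472718 = 43.920666
φ(d₁) = (1/√(2π))·e^{−d₁²/2} = 0.398925
Γ = φ(d₁) / (S·σ·√T) = 0.004857

price = 43.920666
Γ = 0.004857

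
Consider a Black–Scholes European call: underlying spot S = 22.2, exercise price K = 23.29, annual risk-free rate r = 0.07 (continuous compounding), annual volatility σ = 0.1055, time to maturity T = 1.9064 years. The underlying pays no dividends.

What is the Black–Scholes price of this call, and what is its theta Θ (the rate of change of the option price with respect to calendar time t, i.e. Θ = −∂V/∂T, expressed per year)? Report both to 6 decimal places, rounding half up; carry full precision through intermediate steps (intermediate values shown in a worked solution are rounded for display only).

σ√T = 0.1055·√1.9064 = 0.145666
d₁ = (ln(S/K) + (r+σ²/2)T) / (σ√T) = (ln(22.2/23.29) + (0.07+0.1055²/2)·1.9064) / 0.145666 = (-0.047932 + 0.144057) / 0.145666 = 0.659902
d₂ = d₁ − σ√T = 0.659902 − 0.145666 = 0.514236
e^{−rT} = e^{−0.07·1.9064} = 0.875073
N(d₁) = 0.745342,  N(d₂) = 0.696456
Call price V = S·N(d₁) − K·e^{−rT}·N(d₂) = 16.546584 − 14.194093 = 2.352491
φ(d₁) = (1/√(2π))·e^{−d₁²/2} = 0.320885
Θ = −S·φ(d₁)·σ/(2√T) − r·K·e^{−rT}·N(d₂) = −0.272156 − 0.993587 = -1.265742

price = 2.352491
Θ = -1.265742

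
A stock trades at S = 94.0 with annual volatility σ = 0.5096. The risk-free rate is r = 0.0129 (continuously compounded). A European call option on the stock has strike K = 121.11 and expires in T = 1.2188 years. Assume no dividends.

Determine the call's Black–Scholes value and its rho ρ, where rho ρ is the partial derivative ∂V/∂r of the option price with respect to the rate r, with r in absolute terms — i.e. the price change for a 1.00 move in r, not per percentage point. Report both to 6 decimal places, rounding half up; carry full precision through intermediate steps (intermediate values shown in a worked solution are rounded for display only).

σ√T = 0.5096·√1.2188 = 0.562595
d₁ = (ln(S/K) + (r+σ²/2)T) / (σ√T) = (ln(94.0/121.11) + (0.0129+0.5096²/2)·1.2188) / 0.562595 = (-0.253404 + 0.173979) / 0.562595 = -0.141177
d₂ = d₁ − σ√T = -0.141177 − 0.562595 = -0.703772
e^{−rT} = e^{−0.0129·1.2188} = 0.984400
N(d₁) = 0.443865,  N(d₂) = 0.240787
Call price V = S·N(d₁) − K·e^{−rT}·N(d₂) = 41.723310 − 28.706855 = 13.016455
ρ = K·T·e^{−rT}·N(d₂) = 34.987915

price = 13.016455
ρ = 34.987915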